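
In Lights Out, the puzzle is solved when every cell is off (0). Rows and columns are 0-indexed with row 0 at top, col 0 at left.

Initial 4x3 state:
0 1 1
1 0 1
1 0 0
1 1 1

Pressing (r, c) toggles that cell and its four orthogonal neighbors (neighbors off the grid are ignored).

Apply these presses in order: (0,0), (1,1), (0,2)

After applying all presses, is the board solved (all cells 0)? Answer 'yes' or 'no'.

Answer: no

Derivation:
After press 1 at (0,0):
1 0 1
0 0 1
1 0 0
1 1 1

After press 2 at (1,1):
1 1 1
1 1 0
1 1 0
1 1 1

After press 3 at (0,2):
1 0 0
1 1 1
1 1 0
1 1 1

Lights still on: 9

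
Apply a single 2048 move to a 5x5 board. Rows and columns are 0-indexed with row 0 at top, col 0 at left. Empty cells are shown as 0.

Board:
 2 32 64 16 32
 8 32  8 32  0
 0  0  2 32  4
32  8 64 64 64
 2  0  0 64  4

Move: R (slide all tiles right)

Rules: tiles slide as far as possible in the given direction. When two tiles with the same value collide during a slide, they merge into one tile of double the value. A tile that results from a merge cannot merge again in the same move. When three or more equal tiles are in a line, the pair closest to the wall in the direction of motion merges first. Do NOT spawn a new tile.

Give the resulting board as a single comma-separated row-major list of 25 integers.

Answer: 2, 32, 64, 16, 32, 0, 8, 32, 8, 32, 0, 0, 2, 32, 4, 0, 32, 8, 64, 128, 0, 0, 2, 64, 4

Derivation:
Slide right:
row 0: [2, 32, 64, 16, 32] -> [2, 32, 64, 16, 32]
row 1: [8, 32, 8, 32, 0] -> [0, 8, 32, 8, 32]
row 2: [0, 0, 2, 32, 4] -> [0, 0, 2, 32, 4]
row 3: [32, 8, 64, 64, 64] -> [0, 32, 8, 64, 128]
row 4: [2, 0, 0, 64, 4] -> [0, 0, 2, 64, 4]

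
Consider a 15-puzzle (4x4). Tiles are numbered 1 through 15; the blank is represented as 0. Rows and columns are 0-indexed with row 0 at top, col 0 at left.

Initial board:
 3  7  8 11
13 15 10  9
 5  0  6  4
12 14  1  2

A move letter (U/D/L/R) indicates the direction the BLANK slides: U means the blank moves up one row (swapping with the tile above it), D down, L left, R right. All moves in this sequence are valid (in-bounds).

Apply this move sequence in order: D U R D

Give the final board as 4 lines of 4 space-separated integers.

Answer:  3  7  8 11
13 15 10  9
 5  6  1  4
12 14  0  2

Derivation:
After move 1 (D):
 3  7  8 11
13 15 10  9
 5 14  6  4
12  0  1  2

After move 2 (U):
 3  7  8 11
13 15 10  9
 5  0  6  4
12 14  1  2

After move 3 (R):
 3  7  8 11
13 15 10  9
 5  6  0  4
12 14  1  2

After move 4 (D):
 3  7  8 11
13 15 10  9
 5  6  1  4
12 14  0  2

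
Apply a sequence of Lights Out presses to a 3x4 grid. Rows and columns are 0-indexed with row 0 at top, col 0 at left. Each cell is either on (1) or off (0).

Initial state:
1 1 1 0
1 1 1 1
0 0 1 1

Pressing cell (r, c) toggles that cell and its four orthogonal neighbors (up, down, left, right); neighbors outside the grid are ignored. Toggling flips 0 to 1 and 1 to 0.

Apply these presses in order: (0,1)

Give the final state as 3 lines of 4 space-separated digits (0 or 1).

After press 1 at (0,1):
0 0 0 0
1 0 1 1
0 0 1 1

Answer: 0 0 0 0
1 0 1 1
0 0 1 1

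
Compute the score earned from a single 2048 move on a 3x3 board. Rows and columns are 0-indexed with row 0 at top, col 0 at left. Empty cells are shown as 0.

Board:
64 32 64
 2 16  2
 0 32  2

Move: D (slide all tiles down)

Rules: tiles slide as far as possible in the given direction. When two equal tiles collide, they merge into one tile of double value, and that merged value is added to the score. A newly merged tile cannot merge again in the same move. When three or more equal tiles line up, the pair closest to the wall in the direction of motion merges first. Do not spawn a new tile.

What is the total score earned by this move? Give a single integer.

Answer: 4

Derivation:
Slide down:
col 0: [64, 2, 0] -> [0, 64, 2]  score +0 (running 0)
col 1: [32, 16, 32] -> [32, 16, 32]  score +0 (running 0)
col 2: [64, 2, 2] -> [0, 64, 4]  score +4 (running 4)
Board after move:
 0 32  0
64 16 64
 2 32  4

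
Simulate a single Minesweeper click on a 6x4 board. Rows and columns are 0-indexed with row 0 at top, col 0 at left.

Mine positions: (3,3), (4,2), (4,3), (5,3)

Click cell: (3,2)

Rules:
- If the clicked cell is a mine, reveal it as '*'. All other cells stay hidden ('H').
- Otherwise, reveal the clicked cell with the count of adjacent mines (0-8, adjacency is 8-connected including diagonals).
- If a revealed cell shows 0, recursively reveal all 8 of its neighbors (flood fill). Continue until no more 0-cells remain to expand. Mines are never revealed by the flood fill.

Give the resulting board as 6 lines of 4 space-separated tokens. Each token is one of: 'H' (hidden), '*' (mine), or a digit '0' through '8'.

H H H H
H H H H
H H H H
H H 3 H
H H H H
H H H H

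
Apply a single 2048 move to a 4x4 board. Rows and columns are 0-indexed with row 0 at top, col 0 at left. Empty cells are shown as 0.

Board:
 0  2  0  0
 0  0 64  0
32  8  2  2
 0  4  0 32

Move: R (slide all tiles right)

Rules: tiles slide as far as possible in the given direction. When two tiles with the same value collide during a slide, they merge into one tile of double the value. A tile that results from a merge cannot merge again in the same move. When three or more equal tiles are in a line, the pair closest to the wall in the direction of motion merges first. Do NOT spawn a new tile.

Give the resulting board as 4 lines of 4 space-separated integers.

Answer:  0  0  0  2
 0  0  0 64
 0 32  8  4
 0  0  4 32

Derivation:
Slide right:
row 0: [0, 2, 0, 0] -> [0, 0, 0, 2]
row 1: [0, 0, 64, 0] -> [0, 0, 0, 64]
row 2: [32, 8, 2, 2] -> [0, 32, 8, 4]
row 3: [0, 4, 0, 32] -> [0, 0, 4, 32]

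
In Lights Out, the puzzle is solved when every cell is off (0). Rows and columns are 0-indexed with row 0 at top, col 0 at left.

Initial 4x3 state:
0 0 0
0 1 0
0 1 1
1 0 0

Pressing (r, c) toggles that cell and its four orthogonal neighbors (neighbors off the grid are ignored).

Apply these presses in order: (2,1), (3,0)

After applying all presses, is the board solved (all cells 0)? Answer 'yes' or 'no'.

Answer: yes

Derivation:
After press 1 at (2,1):
0 0 0
0 0 0
1 0 0
1 1 0

After press 2 at (3,0):
0 0 0
0 0 0
0 0 0
0 0 0

Lights still on: 0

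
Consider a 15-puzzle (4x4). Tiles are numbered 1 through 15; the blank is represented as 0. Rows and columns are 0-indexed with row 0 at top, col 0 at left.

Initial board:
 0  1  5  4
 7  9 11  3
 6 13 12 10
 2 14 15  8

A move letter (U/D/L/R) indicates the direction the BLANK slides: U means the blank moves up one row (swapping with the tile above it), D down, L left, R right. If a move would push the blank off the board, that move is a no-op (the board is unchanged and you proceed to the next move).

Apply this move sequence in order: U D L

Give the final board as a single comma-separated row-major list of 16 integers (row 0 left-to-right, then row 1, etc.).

After move 1 (U):
 0  1  5  4
 7  9 11  3
 6 13 12 10
 2 14 15  8

After move 2 (D):
 7  1  5  4
 0  9 11  3
 6 13 12 10
 2 14 15  8

After move 3 (L):
 7  1  5  4
 0  9 11  3
 6 13 12 10
 2 14 15  8

Answer: 7, 1, 5, 4, 0, 9, 11, 3, 6, 13, 12, 10, 2, 14, 15, 8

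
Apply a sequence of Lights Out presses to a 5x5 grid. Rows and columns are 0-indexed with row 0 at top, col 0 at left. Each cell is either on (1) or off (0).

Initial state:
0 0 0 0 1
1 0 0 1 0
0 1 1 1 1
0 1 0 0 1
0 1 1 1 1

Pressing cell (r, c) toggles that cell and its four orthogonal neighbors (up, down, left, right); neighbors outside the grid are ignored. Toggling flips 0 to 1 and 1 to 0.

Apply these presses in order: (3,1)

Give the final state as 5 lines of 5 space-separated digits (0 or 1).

Answer: 0 0 0 0 1
1 0 0 1 0
0 0 1 1 1
1 0 1 0 1
0 0 1 1 1

Derivation:
After press 1 at (3,1):
0 0 0 0 1
1 0 0 1 0
0 0 1 1 1
1 0 1 0 1
0 0 1 1 1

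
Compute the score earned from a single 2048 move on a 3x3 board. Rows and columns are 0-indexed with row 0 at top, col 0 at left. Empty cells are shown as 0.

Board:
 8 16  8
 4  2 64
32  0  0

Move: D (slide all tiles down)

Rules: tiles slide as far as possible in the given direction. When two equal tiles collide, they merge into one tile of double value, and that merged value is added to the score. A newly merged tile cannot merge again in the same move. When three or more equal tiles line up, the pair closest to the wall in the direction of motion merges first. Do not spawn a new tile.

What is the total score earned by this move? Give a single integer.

Answer: 0

Derivation:
Slide down:
col 0: [8, 4, 32] -> [8, 4, 32]  score +0 (running 0)
col 1: [16, 2, 0] -> [0, 16, 2]  score +0 (running 0)
col 2: [8, 64, 0] -> [0, 8, 64]  score +0 (running 0)
Board after move:
 8  0  0
 4 16  8
32  2 64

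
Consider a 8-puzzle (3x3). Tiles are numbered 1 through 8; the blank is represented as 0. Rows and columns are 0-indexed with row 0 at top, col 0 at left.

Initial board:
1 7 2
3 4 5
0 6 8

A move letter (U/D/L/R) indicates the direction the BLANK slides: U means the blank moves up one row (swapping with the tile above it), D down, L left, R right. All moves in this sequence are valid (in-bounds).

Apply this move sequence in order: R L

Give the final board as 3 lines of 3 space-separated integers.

After move 1 (R):
1 7 2
3 4 5
6 0 8

After move 2 (L):
1 7 2
3 4 5
0 6 8

Answer: 1 7 2
3 4 5
0 6 8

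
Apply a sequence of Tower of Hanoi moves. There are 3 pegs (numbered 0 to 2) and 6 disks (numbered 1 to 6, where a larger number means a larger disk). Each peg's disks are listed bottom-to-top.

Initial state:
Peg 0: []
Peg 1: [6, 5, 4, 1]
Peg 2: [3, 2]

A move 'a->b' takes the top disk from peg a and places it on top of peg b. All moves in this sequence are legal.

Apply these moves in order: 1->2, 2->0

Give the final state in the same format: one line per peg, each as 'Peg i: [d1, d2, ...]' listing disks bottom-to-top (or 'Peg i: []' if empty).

After move 1 (1->2):
Peg 0: []
Peg 1: [6, 5, 4]
Peg 2: [3, 2, 1]

After move 2 (2->0):
Peg 0: [1]
Peg 1: [6, 5, 4]
Peg 2: [3, 2]

Answer: Peg 0: [1]
Peg 1: [6, 5, 4]
Peg 2: [3, 2]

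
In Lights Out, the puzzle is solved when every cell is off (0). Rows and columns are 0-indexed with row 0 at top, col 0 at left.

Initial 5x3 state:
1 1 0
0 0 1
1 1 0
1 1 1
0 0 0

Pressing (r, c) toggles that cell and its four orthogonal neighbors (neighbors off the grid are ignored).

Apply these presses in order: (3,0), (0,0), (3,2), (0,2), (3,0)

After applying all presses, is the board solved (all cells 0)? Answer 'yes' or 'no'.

After press 1 at (3,0):
1 1 0
0 0 1
0 1 0
0 0 1
1 0 0

After press 2 at (0,0):
0 0 0
1 0 1
0 1 0
0 0 1
1 0 0

After press 3 at (3,2):
0 0 0
1 0 1
0 1 1
0 1 0
1 0 1

After press 4 at (0,2):
0 1 1
1 0 0
0 1 1
0 1 0
1 0 1

After press 5 at (3,0):
0 1 1
1 0 0
1 1 1
1 0 0
0 0 1

Lights still on: 8

Answer: no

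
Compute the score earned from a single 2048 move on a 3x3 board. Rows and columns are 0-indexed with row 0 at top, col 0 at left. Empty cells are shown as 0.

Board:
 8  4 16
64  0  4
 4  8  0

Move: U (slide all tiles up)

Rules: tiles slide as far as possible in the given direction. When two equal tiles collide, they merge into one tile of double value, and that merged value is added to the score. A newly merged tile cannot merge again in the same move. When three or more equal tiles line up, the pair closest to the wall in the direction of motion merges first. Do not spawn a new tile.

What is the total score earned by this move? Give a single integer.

Answer: 0

Derivation:
Slide up:
col 0: [8, 64, 4] -> [8, 64, 4]  score +0 (running 0)
col 1: [4, 0, 8] -> [4, 8, 0]  score +0 (running 0)
col 2: [16, 4, 0] -> [16, 4, 0]  score +0 (running 0)
Board after move:
 8  4 16
64  8  4
 4  0  0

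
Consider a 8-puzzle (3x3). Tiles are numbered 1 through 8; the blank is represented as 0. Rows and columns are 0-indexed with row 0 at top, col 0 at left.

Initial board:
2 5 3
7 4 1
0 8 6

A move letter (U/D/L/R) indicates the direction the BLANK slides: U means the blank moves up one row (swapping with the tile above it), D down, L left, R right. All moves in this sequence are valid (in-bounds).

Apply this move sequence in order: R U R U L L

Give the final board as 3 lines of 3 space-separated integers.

Answer: 0 2 5
7 1 3
8 4 6

Derivation:
After move 1 (R):
2 5 3
7 4 1
8 0 6

After move 2 (U):
2 5 3
7 0 1
8 4 6

After move 3 (R):
2 5 3
7 1 0
8 4 6

After move 4 (U):
2 5 0
7 1 3
8 4 6

After move 5 (L):
2 0 5
7 1 3
8 4 6

After move 6 (L):
0 2 5
7 1 3
8 4 6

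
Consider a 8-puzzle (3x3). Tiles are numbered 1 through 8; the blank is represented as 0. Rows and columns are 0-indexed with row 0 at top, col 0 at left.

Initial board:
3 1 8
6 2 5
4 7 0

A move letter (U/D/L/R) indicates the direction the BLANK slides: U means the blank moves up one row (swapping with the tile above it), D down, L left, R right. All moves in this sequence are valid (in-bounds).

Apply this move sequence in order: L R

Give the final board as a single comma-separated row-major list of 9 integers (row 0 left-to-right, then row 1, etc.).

After move 1 (L):
3 1 8
6 2 5
4 0 7

After move 2 (R):
3 1 8
6 2 5
4 7 0

Answer: 3, 1, 8, 6, 2, 5, 4, 7, 0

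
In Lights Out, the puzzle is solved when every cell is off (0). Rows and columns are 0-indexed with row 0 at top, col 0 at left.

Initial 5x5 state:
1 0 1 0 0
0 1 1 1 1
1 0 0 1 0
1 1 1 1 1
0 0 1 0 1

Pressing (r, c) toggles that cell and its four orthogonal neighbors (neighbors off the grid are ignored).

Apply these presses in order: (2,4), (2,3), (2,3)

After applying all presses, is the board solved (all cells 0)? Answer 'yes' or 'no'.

Answer: no

Derivation:
After press 1 at (2,4):
1 0 1 0 0
0 1 1 1 0
1 0 0 0 1
1 1 1 1 0
0 0 1 0 1

After press 2 at (2,3):
1 0 1 0 0
0 1 1 0 0
1 0 1 1 0
1 1 1 0 0
0 0 1 0 1

After press 3 at (2,3):
1 0 1 0 0
0 1 1 1 0
1 0 0 0 1
1 1 1 1 0
0 0 1 0 1

Lights still on: 13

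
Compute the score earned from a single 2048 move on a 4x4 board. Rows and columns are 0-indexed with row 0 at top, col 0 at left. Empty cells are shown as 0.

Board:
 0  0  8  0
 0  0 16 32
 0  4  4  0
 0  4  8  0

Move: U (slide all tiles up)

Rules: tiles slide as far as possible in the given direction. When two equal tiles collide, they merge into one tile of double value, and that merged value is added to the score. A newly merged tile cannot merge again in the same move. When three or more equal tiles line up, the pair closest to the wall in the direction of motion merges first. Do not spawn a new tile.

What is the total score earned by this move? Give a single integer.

Slide up:
col 0: [0, 0, 0, 0] -> [0, 0, 0, 0]  score +0 (running 0)
col 1: [0, 0, 4, 4] -> [8, 0, 0, 0]  score +8 (running 8)
col 2: [8, 16, 4, 8] -> [8, 16, 4, 8]  score +0 (running 8)
col 3: [0, 32, 0, 0] -> [32, 0, 0, 0]  score +0 (running 8)
Board after move:
 0  8  8 32
 0  0 16  0
 0  0  4  0
 0  0  8  0

Answer: 8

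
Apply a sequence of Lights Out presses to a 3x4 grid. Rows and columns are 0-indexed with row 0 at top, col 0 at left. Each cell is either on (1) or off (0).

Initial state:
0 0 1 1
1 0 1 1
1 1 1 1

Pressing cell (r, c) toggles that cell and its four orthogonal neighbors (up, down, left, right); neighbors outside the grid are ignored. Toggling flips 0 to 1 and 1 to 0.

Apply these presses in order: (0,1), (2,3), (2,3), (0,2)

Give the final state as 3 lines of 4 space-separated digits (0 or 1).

After press 1 at (0,1):
1 1 0 1
1 1 1 1
1 1 1 1

After press 2 at (2,3):
1 1 0 1
1 1 1 0
1 1 0 0

After press 3 at (2,3):
1 1 0 1
1 1 1 1
1 1 1 1

After press 4 at (0,2):
1 0 1 0
1 1 0 1
1 1 1 1

Answer: 1 0 1 0
1 1 0 1
1 1 1 1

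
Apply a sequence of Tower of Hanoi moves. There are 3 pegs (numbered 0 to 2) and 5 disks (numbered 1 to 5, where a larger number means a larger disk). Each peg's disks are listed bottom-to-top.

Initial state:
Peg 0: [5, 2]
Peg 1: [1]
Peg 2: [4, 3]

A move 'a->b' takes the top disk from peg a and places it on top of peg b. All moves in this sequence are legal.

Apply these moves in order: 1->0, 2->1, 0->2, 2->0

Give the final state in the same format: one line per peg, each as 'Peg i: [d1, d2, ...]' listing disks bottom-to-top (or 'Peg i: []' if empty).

Answer: Peg 0: [5, 2, 1]
Peg 1: [3]
Peg 2: [4]

Derivation:
After move 1 (1->0):
Peg 0: [5, 2, 1]
Peg 1: []
Peg 2: [4, 3]

After move 2 (2->1):
Peg 0: [5, 2, 1]
Peg 1: [3]
Peg 2: [4]

After move 3 (0->2):
Peg 0: [5, 2]
Peg 1: [3]
Peg 2: [4, 1]

After move 4 (2->0):
Peg 0: [5, 2, 1]
Peg 1: [3]
Peg 2: [4]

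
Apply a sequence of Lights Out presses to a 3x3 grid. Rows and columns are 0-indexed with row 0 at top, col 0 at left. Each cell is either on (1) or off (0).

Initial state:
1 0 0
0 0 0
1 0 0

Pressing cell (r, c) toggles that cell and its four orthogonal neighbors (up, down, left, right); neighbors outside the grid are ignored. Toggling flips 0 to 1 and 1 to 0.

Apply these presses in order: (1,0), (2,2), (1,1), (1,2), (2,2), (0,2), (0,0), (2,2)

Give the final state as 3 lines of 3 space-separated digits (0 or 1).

After press 1 at (1,0):
0 0 0
1 1 0
0 0 0

After press 2 at (2,2):
0 0 0
1 1 1
0 1 1

After press 3 at (1,1):
0 1 0
0 0 0
0 0 1

After press 4 at (1,2):
0 1 1
0 1 1
0 0 0

After press 5 at (2,2):
0 1 1
0 1 0
0 1 1

After press 6 at (0,2):
0 0 0
0 1 1
0 1 1

After press 7 at (0,0):
1 1 0
1 1 1
0 1 1

After press 8 at (2,2):
1 1 0
1 1 0
0 0 0

Answer: 1 1 0
1 1 0
0 0 0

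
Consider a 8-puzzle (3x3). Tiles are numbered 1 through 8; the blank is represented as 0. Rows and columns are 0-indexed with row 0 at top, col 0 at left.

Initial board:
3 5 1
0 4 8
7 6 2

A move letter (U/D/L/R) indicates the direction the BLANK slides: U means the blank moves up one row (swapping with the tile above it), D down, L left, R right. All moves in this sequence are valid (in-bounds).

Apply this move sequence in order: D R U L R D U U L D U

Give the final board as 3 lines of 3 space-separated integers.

Answer: 0 3 1
7 5 8
6 4 2

Derivation:
After move 1 (D):
3 5 1
7 4 8
0 6 2

After move 2 (R):
3 5 1
7 4 8
6 0 2

After move 3 (U):
3 5 1
7 0 8
6 4 2

After move 4 (L):
3 5 1
0 7 8
6 4 2

After move 5 (R):
3 5 1
7 0 8
6 4 2

After move 6 (D):
3 5 1
7 4 8
6 0 2

After move 7 (U):
3 5 1
7 0 8
6 4 2

After move 8 (U):
3 0 1
7 5 8
6 4 2

After move 9 (L):
0 3 1
7 5 8
6 4 2

After move 10 (D):
7 3 1
0 5 8
6 4 2

After move 11 (U):
0 3 1
7 5 8
6 4 2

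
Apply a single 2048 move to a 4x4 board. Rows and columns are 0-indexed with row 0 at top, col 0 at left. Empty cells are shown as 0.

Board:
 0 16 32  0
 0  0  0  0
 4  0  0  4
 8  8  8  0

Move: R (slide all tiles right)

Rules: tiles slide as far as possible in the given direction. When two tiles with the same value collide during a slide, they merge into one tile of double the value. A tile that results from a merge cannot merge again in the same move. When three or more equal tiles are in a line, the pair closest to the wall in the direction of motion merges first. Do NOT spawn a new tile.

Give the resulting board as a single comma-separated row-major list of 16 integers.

Slide right:
row 0: [0, 16, 32, 0] -> [0, 0, 16, 32]
row 1: [0, 0, 0, 0] -> [0, 0, 0, 0]
row 2: [4, 0, 0, 4] -> [0, 0, 0, 8]
row 3: [8, 8, 8, 0] -> [0, 0, 8, 16]

Answer: 0, 0, 16, 32, 0, 0, 0, 0, 0, 0, 0, 8, 0, 0, 8, 16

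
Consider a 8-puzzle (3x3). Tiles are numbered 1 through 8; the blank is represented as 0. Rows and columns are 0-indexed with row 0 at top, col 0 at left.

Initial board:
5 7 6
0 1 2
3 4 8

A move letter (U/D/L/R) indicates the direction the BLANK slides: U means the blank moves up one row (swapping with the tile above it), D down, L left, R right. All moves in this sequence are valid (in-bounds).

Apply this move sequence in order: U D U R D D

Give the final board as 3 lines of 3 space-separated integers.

Answer: 7 1 6
5 4 2
3 0 8

Derivation:
After move 1 (U):
0 7 6
5 1 2
3 4 8

After move 2 (D):
5 7 6
0 1 2
3 4 8

After move 3 (U):
0 7 6
5 1 2
3 4 8

After move 4 (R):
7 0 6
5 1 2
3 4 8

After move 5 (D):
7 1 6
5 0 2
3 4 8

After move 6 (D):
7 1 6
5 4 2
3 0 8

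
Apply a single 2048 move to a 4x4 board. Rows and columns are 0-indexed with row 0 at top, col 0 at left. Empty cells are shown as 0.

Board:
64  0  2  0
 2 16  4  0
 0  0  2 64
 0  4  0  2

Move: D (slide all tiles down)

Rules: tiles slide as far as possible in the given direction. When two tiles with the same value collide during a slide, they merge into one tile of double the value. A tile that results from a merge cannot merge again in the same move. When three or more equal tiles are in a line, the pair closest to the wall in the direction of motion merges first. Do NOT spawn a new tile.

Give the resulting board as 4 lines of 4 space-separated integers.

Slide down:
col 0: [64, 2, 0, 0] -> [0, 0, 64, 2]
col 1: [0, 16, 0, 4] -> [0, 0, 16, 4]
col 2: [2, 4, 2, 0] -> [0, 2, 4, 2]
col 3: [0, 0, 64, 2] -> [0, 0, 64, 2]

Answer:  0  0  0  0
 0  0  2  0
64 16  4 64
 2  4  2  2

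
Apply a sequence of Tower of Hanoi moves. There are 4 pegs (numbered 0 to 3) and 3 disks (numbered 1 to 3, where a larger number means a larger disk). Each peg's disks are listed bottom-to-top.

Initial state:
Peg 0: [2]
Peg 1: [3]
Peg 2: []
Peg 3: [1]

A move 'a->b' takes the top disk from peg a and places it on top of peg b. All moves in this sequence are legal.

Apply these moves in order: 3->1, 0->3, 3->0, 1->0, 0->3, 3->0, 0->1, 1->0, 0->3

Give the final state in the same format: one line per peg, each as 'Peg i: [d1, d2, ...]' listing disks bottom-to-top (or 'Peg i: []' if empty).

After move 1 (3->1):
Peg 0: [2]
Peg 1: [3, 1]
Peg 2: []
Peg 3: []

After move 2 (0->3):
Peg 0: []
Peg 1: [3, 1]
Peg 2: []
Peg 3: [2]

After move 3 (3->0):
Peg 0: [2]
Peg 1: [3, 1]
Peg 2: []
Peg 3: []

After move 4 (1->0):
Peg 0: [2, 1]
Peg 1: [3]
Peg 2: []
Peg 3: []

After move 5 (0->3):
Peg 0: [2]
Peg 1: [3]
Peg 2: []
Peg 3: [1]

After move 6 (3->0):
Peg 0: [2, 1]
Peg 1: [3]
Peg 2: []
Peg 3: []

After move 7 (0->1):
Peg 0: [2]
Peg 1: [3, 1]
Peg 2: []
Peg 3: []

After move 8 (1->0):
Peg 0: [2, 1]
Peg 1: [3]
Peg 2: []
Peg 3: []

After move 9 (0->3):
Peg 0: [2]
Peg 1: [3]
Peg 2: []
Peg 3: [1]

Answer: Peg 0: [2]
Peg 1: [3]
Peg 2: []
Peg 3: [1]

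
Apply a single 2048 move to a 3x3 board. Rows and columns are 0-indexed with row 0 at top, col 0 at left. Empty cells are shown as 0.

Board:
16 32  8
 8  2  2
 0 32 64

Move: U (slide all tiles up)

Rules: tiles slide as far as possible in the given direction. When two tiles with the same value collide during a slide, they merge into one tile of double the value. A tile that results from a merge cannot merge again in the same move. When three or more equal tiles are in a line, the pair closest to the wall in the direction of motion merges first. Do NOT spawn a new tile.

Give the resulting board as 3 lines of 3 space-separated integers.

Answer: 16 32  8
 8  2  2
 0 32 64

Derivation:
Slide up:
col 0: [16, 8, 0] -> [16, 8, 0]
col 1: [32, 2, 32] -> [32, 2, 32]
col 2: [8, 2, 64] -> [8, 2, 64]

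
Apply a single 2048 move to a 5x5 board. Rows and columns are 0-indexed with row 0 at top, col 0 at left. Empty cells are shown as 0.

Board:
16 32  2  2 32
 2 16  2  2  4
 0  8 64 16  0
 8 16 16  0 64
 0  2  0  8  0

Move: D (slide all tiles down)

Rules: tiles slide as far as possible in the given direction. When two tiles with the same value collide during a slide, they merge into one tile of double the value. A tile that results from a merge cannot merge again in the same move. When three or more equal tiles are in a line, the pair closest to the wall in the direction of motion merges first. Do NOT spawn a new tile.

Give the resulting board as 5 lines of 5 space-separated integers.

Slide down:
col 0: [16, 2, 0, 8, 0] -> [0, 0, 16, 2, 8]
col 1: [32, 16, 8, 16, 2] -> [32, 16, 8, 16, 2]
col 2: [2, 2, 64, 16, 0] -> [0, 0, 4, 64, 16]
col 3: [2, 2, 16, 0, 8] -> [0, 0, 4, 16, 8]
col 4: [32, 4, 0, 64, 0] -> [0, 0, 32, 4, 64]

Answer:  0 32  0  0  0
 0 16  0  0  0
16  8  4  4 32
 2 16 64 16  4
 8  2 16  8 64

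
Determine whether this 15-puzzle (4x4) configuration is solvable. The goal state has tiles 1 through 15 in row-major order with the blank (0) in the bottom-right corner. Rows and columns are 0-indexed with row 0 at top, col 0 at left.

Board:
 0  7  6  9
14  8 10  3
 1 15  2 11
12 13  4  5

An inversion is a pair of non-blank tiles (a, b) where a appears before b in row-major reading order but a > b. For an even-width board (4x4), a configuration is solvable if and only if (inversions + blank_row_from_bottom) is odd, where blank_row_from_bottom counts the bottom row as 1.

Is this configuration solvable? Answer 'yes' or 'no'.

Answer: yes

Derivation:
Inversions: 51
Blank is in row 0 (0-indexed from top), which is row 4 counting from the bottom (bottom = 1).
51 + 4 = 55, which is odd, so the puzzle is solvable.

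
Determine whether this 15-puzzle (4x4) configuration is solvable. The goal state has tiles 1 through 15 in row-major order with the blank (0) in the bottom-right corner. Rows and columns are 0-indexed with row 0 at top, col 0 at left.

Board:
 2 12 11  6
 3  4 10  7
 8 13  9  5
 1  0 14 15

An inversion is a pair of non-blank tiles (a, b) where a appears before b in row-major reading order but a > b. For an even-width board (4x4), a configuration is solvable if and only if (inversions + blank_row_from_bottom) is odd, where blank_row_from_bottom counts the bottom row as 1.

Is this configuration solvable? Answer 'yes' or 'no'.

Inversions: 41
Blank is in row 3 (0-indexed from top), which is row 1 counting from the bottom (bottom = 1).
41 + 1 = 42, which is even, so the puzzle is not solvable.

Answer: no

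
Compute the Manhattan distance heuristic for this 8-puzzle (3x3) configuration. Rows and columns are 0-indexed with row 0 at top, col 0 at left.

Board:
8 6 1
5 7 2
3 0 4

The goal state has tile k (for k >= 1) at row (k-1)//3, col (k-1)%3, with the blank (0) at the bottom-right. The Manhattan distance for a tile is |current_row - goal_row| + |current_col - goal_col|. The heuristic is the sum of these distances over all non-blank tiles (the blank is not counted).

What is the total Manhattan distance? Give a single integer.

Tile 8: at (0,0), goal (2,1), distance |0-2|+|0-1| = 3
Tile 6: at (0,1), goal (1,2), distance |0-1|+|1-2| = 2
Tile 1: at (0,2), goal (0,0), distance |0-0|+|2-0| = 2
Tile 5: at (1,0), goal (1,1), distance |1-1|+|0-1| = 1
Tile 7: at (1,1), goal (2,0), distance |1-2|+|1-0| = 2
Tile 2: at (1,2), goal (0,1), distance |1-0|+|2-1| = 2
Tile 3: at (2,0), goal (0,2), distance |2-0|+|0-2| = 4
Tile 4: at (2,2), goal (1,0), distance |2-1|+|2-0| = 3
Sum: 3 + 2 + 2 + 1 + 2 + 2 + 4 + 3 = 19

Answer: 19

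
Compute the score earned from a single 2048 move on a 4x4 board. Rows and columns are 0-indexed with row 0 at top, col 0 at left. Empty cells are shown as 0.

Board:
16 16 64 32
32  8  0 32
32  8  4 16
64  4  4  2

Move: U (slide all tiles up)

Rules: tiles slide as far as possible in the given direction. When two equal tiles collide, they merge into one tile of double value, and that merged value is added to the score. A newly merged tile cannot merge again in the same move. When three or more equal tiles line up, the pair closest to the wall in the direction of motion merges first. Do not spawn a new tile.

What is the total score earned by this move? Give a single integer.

Answer: 152

Derivation:
Slide up:
col 0: [16, 32, 32, 64] -> [16, 64, 64, 0]  score +64 (running 64)
col 1: [16, 8, 8, 4] -> [16, 16, 4, 0]  score +16 (running 80)
col 2: [64, 0, 4, 4] -> [64, 8, 0, 0]  score +8 (running 88)
col 3: [32, 32, 16, 2] -> [64, 16, 2, 0]  score +64 (running 152)
Board after move:
16 16 64 64
64 16  8 16
64  4  0  2
 0  0  0  0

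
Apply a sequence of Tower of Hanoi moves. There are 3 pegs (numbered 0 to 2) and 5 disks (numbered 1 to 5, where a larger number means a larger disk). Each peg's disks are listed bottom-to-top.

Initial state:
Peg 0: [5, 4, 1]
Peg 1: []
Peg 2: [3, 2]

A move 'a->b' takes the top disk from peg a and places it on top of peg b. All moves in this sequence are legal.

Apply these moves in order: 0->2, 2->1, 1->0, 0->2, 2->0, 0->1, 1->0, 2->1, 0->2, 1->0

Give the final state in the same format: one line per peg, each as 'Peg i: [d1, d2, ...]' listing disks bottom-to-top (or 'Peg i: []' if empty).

After move 1 (0->2):
Peg 0: [5, 4]
Peg 1: []
Peg 2: [3, 2, 1]

After move 2 (2->1):
Peg 0: [5, 4]
Peg 1: [1]
Peg 2: [3, 2]

After move 3 (1->0):
Peg 0: [5, 4, 1]
Peg 1: []
Peg 2: [3, 2]

After move 4 (0->2):
Peg 0: [5, 4]
Peg 1: []
Peg 2: [3, 2, 1]

After move 5 (2->0):
Peg 0: [5, 4, 1]
Peg 1: []
Peg 2: [3, 2]

After move 6 (0->1):
Peg 0: [5, 4]
Peg 1: [1]
Peg 2: [3, 2]

After move 7 (1->0):
Peg 0: [5, 4, 1]
Peg 1: []
Peg 2: [3, 2]

After move 8 (2->1):
Peg 0: [5, 4, 1]
Peg 1: [2]
Peg 2: [3]

After move 9 (0->2):
Peg 0: [5, 4]
Peg 1: [2]
Peg 2: [3, 1]

After move 10 (1->0):
Peg 0: [5, 4, 2]
Peg 1: []
Peg 2: [3, 1]

Answer: Peg 0: [5, 4, 2]
Peg 1: []
Peg 2: [3, 1]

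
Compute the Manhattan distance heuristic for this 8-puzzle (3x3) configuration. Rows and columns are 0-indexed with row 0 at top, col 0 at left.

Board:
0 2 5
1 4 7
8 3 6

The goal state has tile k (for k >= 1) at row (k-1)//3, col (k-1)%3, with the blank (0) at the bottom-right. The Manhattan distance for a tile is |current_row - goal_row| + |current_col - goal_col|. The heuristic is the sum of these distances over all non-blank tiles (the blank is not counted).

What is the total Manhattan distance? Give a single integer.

Answer: 12

Derivation:
Tile 2: at (0,1), goal (0,1), distance |0-0|+|1-1| = 0
Tile 5: at (0,2), goal (1,1), distance |0-1|+|2-1| = 2
Tile 1: at (1,0), goal (0,0), distance |1-0|+|0-0| = 1
Tile 4: at (1,1), goal (1,0), distance |1-1|+|1-0| = 1
Tile 7: at (1,2), goal (2,0), distance |1-2|+|2-0| = 3
Tile 8: at (2,0), goal (2,1), distance |2-2|+|0-1| = 1
Tile 3: at (2,1), goal (0,2), distance |2-0|+|1-2| = 3
Tile 6: at (2,2), goal (1,2), distance |2-1|+|2-2| = 1
Sum: 0 + 2 + 1 + 1 + 3 + 1 + 3 + 1 = 12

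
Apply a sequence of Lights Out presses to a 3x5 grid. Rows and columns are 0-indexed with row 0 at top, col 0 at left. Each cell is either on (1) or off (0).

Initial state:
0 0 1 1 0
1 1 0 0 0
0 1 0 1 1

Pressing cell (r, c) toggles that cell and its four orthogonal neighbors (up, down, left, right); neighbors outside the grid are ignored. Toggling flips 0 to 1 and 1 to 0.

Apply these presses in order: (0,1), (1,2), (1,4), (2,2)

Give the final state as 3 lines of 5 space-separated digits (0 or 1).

After press 1 at (0,1):
1 1 0 1 0
1 0 0 0 0
0 1 0 1 1

After press 2 at (1,2):
1 1 1 1 0
1 1 1 1 0
0 1 1 1 1

After press 3 at (1,4):
1 1 1 1 1
1 1 1 0 1
0 1 1 1 0

After press 4 at (2,2):
1 1 1 1 1
1 1 0 0 1
0 0 0 0 0

Answer: 1 1 1 1 1
1 1 0 0 1
0 0 0 0 0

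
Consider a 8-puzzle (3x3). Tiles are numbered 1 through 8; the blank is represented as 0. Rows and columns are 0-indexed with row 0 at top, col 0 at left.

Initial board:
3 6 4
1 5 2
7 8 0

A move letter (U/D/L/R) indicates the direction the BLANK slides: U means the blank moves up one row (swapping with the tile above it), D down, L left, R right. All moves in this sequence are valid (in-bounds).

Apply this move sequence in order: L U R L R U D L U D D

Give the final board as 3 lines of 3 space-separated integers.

Answer: 3 6 4
1 5 2
7 0 8

Derivation:
After move 1 (L):
3 6 4
1 5 2
7 0 8

After move 2 (U):
3 6 4
1 0 2
7 5 8

After move 3 (R):
3 6 4
1 2 0
7 5 8

After move 4 (L):
3 6 4
1 0 2
7 5 8

After move 5 (R):
3 6 4
1 2 0
7 5 8

After move 6 (U):
3 6 0
1 2 4
7 5 8

After move 7 (D):
3 6 4
1 2 0
7 5 8

After move 8 (L):
3 6 4
1 0 2
7 5 8

After move 9 (U):
3 0 4
1 6 2
7 5 8

After move 10 (D):
3 6 4
1 0 2
7 5 8

After move 11 (D):
3 6 4
1 5 2
7 0 8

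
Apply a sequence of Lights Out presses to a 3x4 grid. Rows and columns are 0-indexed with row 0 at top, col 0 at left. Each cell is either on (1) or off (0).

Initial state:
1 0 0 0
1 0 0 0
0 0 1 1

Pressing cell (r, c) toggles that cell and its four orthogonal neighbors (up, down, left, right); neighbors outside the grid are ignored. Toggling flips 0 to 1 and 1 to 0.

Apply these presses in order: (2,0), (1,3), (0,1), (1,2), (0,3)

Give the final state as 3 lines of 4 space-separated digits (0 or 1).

Answer: 0 1 1 0
0 0 0 1
1 1 0 0

Derivation:
After press 1 at (2,0):
1 0 0 0
0 0 0 0
1 1 1 1

After press 2 at (1,3):
1 0 0 1
0 0 1 1
1 1 1 0

After press 3 at (0,1):
0 1 1 1
0 1 1 1
1 1 1 0

After press 4 at (1,2):
0 1 0 1
0 0 0 0
1 1 0 0

After press 5 at (0,3):
0 1 1 0
0 0 0 1
1 1 0 0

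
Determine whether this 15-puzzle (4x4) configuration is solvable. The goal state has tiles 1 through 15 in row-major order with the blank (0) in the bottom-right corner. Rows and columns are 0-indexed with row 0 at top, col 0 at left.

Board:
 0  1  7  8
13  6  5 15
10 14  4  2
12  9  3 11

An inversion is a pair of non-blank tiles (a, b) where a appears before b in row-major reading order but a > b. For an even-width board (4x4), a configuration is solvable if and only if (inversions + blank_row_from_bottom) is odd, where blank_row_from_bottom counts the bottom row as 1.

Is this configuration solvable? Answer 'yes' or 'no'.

Answer: no

Derivation:
Inversions: 50
Blank is in row 0 (0-indexed from top), which is row 4 counting from the bottom (bottom = 1).
50 + 4 = 54, which is even, so the puzzle is not solvable.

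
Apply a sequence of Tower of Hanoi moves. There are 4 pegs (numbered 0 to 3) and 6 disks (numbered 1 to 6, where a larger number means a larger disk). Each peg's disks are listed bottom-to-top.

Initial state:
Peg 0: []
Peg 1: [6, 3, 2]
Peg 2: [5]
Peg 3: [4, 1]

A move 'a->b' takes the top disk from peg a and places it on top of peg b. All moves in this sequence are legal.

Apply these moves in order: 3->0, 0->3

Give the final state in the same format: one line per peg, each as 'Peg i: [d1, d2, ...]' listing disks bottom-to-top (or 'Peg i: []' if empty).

Answer: Peg 0: []
Peg 1: [6, 3, 2]
Peg 2: [5]
Peg 3: [4, 1]

Derivation:
After move 1 (3->0):
Peg 0: [1]
Peg 1: [6, 3, 2]
Peg 2: [5]
Peg 3: [4]

After move 2 (0->3):
Peg 0: []
Peg 1: [6, 3, 2]
Peg 2: [5]
Peg 3: [4, 1]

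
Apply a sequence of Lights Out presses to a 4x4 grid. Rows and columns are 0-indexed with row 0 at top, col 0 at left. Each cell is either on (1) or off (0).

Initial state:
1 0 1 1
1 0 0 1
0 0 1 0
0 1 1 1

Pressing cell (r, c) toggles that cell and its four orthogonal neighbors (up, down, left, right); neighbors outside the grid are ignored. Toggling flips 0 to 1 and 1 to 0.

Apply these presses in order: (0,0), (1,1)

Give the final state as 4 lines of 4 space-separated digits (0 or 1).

After press 1 at (0,0):
0 1 1 1
0 0 0 1
0 0 1 0
0 1 1 1

After press 2 at (1,1):
0 0 1 1
1 1 1 1
0 1 1 0
0 1 1 1

Answer: 0 0 1 1
1 1 1 1
0 1 1 0
0 1 1 1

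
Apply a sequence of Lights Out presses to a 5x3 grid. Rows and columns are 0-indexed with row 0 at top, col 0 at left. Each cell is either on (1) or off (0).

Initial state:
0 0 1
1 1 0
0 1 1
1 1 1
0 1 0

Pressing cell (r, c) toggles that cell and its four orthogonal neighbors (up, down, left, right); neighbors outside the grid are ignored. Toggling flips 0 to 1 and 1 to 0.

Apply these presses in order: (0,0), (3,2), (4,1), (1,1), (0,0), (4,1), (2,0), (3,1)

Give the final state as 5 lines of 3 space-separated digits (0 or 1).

Answer: 0 1 1
1 0 1
1 0 0
1 1 1
0 0 1

Derivation:
After press 1 at (0,0):
1 1 1
0 1 0
0 1 1
1 1 1
0 1 0

After press 2 at (3,2):
1 1 1
0 1 0
0 1 0
1 0 0
0 1 1

After press 3 at (4,1):
1 1 1
0 1 0
0 1 0
1 1 0
1 0 0

After press 4 at (1,1):
1 0 1
1 0 1
0 0 0
1 1 0
1 0 0

After press 5 at (0,0):
0 1 1
0 0 1
0 0 0
1 1 0
1 0 0

After press 6 at (4,1):
0 1 1
0 0 1
0 0 0
1 0 0
0 1 1

After press 7 at (2,0):
0 1 1
1 0 1
1 1 0
0 0 0
0 1 1

After press 8 at (3,1):
0 1 1
1 0 1
1 0 0
1 1 1
0 0 1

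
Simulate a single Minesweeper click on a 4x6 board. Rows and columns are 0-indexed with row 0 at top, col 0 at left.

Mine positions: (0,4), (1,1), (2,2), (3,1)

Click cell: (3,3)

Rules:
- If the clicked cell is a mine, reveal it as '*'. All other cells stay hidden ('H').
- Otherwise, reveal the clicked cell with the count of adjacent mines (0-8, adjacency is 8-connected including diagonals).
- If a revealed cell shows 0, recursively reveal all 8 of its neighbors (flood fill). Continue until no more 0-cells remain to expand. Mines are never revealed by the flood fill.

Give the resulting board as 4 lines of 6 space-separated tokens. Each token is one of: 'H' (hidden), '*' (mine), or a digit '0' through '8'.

H H H H H H
H H H H H H
H H H H H H
H H H 1 H H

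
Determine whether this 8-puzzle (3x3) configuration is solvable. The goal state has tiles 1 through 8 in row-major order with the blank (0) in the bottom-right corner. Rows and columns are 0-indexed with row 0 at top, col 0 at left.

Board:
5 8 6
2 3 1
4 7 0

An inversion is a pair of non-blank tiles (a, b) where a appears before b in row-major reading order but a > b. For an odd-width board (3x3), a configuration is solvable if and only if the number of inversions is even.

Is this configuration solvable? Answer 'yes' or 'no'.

Answer: yes

Derivation:
Inversions (pairs i<j in row-major order where tile[i] > tile[j] > 0): 16
16 is even, so the puzzle is solvable.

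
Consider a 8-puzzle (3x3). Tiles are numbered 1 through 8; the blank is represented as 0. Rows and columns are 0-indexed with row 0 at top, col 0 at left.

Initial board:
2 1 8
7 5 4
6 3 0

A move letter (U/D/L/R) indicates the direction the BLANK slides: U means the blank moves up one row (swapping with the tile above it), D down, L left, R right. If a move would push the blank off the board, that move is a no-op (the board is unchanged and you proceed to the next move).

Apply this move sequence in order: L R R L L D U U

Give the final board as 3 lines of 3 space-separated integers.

After move 1 (L):
2 1 8
7 5 4
6 0 3

After move 2 (R):
2 1 8
7 5 4
6 3 0

After move 3 (R):
2 1 8
7 5 4
6 3 0

After move 4 (L):
2 1 8
7 5 4
6 0 3

After move 5 (L):
2 1 8
7 5 4
0 6 3

After move 6 (D):
2 1 8
7 5 4
0 6 3

After move 7 (U):
2 1 8
0 5 4
7 6 3

After move 8 (U):
0 1 8
2 5 4
7 6 3

Answer: 0 1 8
2 5 4
7 6 3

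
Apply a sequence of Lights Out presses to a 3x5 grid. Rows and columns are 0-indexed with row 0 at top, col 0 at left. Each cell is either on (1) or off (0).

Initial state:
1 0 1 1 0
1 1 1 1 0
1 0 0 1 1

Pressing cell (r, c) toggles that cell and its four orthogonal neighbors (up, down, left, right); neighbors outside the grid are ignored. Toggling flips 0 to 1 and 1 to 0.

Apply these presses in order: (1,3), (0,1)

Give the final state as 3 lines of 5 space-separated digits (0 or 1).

After press 1 at (1,3):
1 0 1 0 0
1 1 0 0 1
1 0 0 0 1

After press 2 at (0,1):
0 1 0 0 0
1 0 0 0 1
1 0 0 0 1

Answer: 0 1 0 0 0
1 0 0 0 1
1 0 0 0 1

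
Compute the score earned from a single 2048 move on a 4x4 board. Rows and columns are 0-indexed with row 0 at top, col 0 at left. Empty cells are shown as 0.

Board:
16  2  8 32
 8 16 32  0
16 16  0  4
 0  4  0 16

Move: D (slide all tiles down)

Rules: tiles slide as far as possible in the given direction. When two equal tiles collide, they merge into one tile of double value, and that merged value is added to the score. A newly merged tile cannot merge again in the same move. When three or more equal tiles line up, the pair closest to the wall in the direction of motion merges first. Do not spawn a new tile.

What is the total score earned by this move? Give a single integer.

Answer: 32

Derivation:
Slide down:
col 0: [16, 8, 16, 0] -> [0, 16, 8, 16]  score +0 (running 0)
col 1: [2, 16, 16, 4] -> [0, 2, 32, 4]  score +32 (running 32)
col 2: [8, 32, 0, 0] -> [0, 0, 8, 32]  score +0 (running 32)
col 3: [32, 0, 4, 16] -> [0, 32, 4, 16]  score +0 (running 32)
Board after move:
 0  0  0  0
16  2  0 32
 8 32  8  4
16  4 32 16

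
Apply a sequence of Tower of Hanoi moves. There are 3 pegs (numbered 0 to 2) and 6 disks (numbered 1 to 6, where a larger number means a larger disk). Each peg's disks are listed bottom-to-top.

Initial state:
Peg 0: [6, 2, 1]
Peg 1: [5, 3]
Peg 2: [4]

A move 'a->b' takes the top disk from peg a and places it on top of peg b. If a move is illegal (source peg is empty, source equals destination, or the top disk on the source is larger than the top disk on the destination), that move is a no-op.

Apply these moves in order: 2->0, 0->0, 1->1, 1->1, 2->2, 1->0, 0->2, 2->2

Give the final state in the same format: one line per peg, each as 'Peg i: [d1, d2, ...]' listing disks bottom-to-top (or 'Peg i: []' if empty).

After move 1 (2->0):
Peg 0: [6, 2, 1]
Peg 1: [5, 3]
Peg 2: [4]

After move 2 (0->0):
Peg 0: [6, 2, 1]
Peg 1: [5, 3]
Peg 2: [4]

After move 3 (1->1):
Peg 0: [6, 2, 1]
Peg 1: [5, 3]
Peg 2: [4]

After move 4 (1->1):
Peg 0: [6, 2, 1]
Peg 1: [5, 3]
Peg 2: [4]

After move 5 (2->2):
Peg 0: [6, 2, 1]
Peg 1: [5, 3]
Peg 2: [4]

After move 6 (1->0):
Peg 0: [6, 2, 1]
Peg 1: [5, 3]
Peg 2: [4]

After move 7 (0->2):
Peg 0: [6, 2]
Peg 1: [5, 3]
Peg 2: [4, 1]

After move 8 (2->2):
Peg 0: [6, 2]
Peg 1: [5, 3]
Peg 2: [4, 1]

Answer: Peg 0: [6, 2]
Peg 1: [5, 3]
Peg 2: [4, 1]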